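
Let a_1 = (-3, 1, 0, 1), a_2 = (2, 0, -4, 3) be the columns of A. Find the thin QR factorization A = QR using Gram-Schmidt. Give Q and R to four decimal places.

a_1 = (-3, 1, 0, 1); ‖a_1‖ = 3.3166, so e_1 = (-0.9045, 0.3015, 0.0000, 0.3015).
e_1·a_2 = (-0.9045)·2 + 0.3015·0 + 0.0000·(-4) + 0.3015·3 = -0.9045.
u_2 = a_2 + 0.9045·e_1 = (1.1818, 0.2727, -4.0000, 3.2727).
‖u_2‖ = 5.3087, so e_2 = (0.2226, 0.0514, -0.7535, 0.6165).

Q = [[-0.9045, 0.2226], [0.3015, 0.0514], [0.0000, -0.7535], [0.3015, 0.6165]], R = [[3.3166, -0.9045], [0.0000, 5.3087]]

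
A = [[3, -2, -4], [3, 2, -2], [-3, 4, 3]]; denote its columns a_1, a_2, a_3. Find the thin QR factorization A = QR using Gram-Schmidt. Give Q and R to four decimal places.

Q = [[0.5774, -0.1543, -0.8018], [0.5774, 0.7715, 0.2673], [-0.5774, 0.6172, -0.5345]], R = [[5.1962, -2.3094, -5.1962], [0.0000, 4.3205, 0.9258], [0.0000, 0.0000, 1.0690]]

a_1 = (3, 3, -3); ‖a_1‖ = 5.1962, so q_1 = (0.5774, 0.5774, -0.5774).
q_1·a_2 = 0.5774·(-2) + 0.5774·2 + (-0.5774)·4 = -2.3094.
u_2 = a_2 + 2.3094·q_1 = (-0.6667, 3.3333, 2.6667).
‖u_2‖ = 4.3205, so q_2 = (-0.1543, 0.7715, 0.6172).
q_1·a_3 = 0.5774·(-4) + 0.5774·(-2) + (-0.5774)·3 = -5.1962; q_2·a_3 = (-0.1543)·(-4) + 0.7715·(-2) + 0.6172·3 = 0.9258.
u_3 = a_3 + 5.1962·q_1 − 0.9258·q_2 = (-0.8571, 0.2857, -0.5714).
‖u_3‖ = 1.0690, so q_3 = (-0.8018, 0.2673, -0.5345).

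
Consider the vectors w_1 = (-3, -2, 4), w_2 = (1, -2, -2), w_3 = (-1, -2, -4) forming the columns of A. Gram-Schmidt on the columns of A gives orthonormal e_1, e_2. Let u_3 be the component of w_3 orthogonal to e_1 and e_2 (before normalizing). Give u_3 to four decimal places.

w_1 = (-3, -2, 4); ‖w_1‖ = 5.3852, so e_1 = (-0.5571, -0.3714, 0.7428).
e_1·w_2 = (-0.5571)·1 + (-0.3714)·(-2) + 0.7428·(-2) = -1.2999.
u_2 = w_2 + 1.2999·e_1 = (0.2759, -2.4828, -1.0345).
‖u_2‖ = 2.7038, so e_2 = (0.1020, -0.9183, -0.3826).
e_1·w_3 = (-0.5571)·(-1) + (-0.3714)·(-2) + 0.7428·(-4) = -1.6713; e_2·w_3 = 0.1020·(-1) + (-0.9183)·(-2) + (-0.3826)·(-4) = 3.2649.
u_3 = w_3 + 1.6713·e_1 − 3.2649·e_2 = (-2.2642, 0.3774, -1.5094).

u_3 = (-2.2642, 0.3774, -1.5094)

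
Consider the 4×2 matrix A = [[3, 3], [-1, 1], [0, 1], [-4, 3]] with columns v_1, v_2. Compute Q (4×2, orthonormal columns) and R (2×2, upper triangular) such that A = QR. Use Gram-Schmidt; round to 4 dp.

v_1 = (3, -1, 0, -4); ‖v_1‖ = 5.0990, so e_1 = (0.5883, -0.1961, 0.0000, -0.7845).
e_1·v_2 = 0.5883·3 + (-0.1961)·1 + 0.0000·1 + (-0.7845)·3 = -0.7845.
u_2 = v_2 + 0.7845·e_1 = (3.4615, 0.8462, 1.0000, 2.3846).
‖u_2‖ = 4.4028, so e_2 = (0.7862, 0.1922, 0.2271, 0.5416).

Q = [[0.5883, 0.7862], [-0.1961, 0.1922], [0.0000, 0.2271], [-0.7845, 0.5416]], R = [[5.0990, -0.7845], [0.0000, 4.4028]]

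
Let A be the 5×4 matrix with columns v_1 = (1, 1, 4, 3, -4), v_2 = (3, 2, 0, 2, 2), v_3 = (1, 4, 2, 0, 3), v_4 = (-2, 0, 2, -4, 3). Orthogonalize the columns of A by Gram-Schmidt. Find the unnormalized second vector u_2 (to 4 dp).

v_1 = (1, 1, 4, 3, -4); ‖v_1‖ = 6.5574, so e_1 = (0.1525, 0.1525, 0.6100, 0.4575, -0.6100).
e_1·v_2 = 0.1525·3 + 0.1525·2 + 0.6100·0 + 0.4575·2 + (-0.6100)·2 = 0.4575.
u_2 = v_2 − 0.4575·e_1 = (2.9302, 1.9302, -0.2791, 1.7907, 2.2791).

u_2 = (2.9302, 1.9302, -0.2791, 1.7907, 2.2791)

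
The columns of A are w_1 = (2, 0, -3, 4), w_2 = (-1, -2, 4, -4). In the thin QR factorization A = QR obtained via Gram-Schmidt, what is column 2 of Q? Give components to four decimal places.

w_1 = (2, 0, -3, 4); ‖w_1‖ = 5.3852, so q_1 = (0.3714, 0.0000, -0.5571, 0.7428).
q_1·w_2 = 0.3714·(-1) + 0.0000·(-2) + (-0.5571)·4 + 0.7428·(-4) = -5.5709.
u_2 = w_2 + 5.5709·q_1 = (1.0690, -2.0000, 0.8966, 0.1379).
‖u_2‖ = 2.4424, so q_2 = (0.4377, -0.8189, 0.3671, 0.0565).

q_2 = (0.4377, -0.8189, 0.3671, 0.0565)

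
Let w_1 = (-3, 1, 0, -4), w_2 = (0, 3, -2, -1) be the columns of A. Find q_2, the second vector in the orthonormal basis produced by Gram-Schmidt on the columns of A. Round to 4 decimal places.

q_1 = w_1/‖w_1‖ = (-3, 1, 0, -4)/5.0990 = (-0.5883, 0.1961, 0.0000, -0.7845).
r_{12} = q_1·w_2 = 1.3728.
u_2 = w_2 − 1.3728·q_1 = (0.8077, 2.7308, -2.0000, 0.0769).
‖u_2‖ = 3.4807, so q_2 = (0.2320, 0.7845, -0.5746, 0.0221).

q_2 = (0.2320, 0.7845, -0.5746, 0.0221)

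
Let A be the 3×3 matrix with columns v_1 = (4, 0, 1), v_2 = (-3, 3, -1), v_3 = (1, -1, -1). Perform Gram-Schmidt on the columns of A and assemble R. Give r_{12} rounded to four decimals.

r_{12} = -3.1530

v_1 = (4, 0, 1); ‖v_1‖ = 4.1231, so e_1 = (0.9701, 0.0000, 0.2425).
r_{12} = e_1·v_2 = -3.1530.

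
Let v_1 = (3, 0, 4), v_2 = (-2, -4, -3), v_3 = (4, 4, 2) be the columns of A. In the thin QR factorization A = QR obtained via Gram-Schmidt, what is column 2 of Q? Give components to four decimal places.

q_2 = (0.0400, -0.9988, -0.0300)

v_1 = (3, 0, 4); ‖v_1‖ = 5.0000, so q_1 = (0.6000, 0.0000, 0.8000).
q_1·v_2 = 0.6000·(-2) + 0.0000·(-4) + 0.8000·(-3) = -3.6000.
u_2 = v_2 + 3.6000·q_1 = (0.1600, -4.0000, -0.1200).
‖u_2‖ = 4.0050, so q_2 = (0.0400, -0.9988, -0.0300).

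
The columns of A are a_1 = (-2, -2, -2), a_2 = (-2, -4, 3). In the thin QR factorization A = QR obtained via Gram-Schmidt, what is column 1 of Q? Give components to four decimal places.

a_1 = (-2, -2, -2); ‖a_1‖ = 3.4641, so q_1 = (-0.5774, -0.5774, -0.5774).

q_1 = (-0.5774, -0.5774, -0.5774)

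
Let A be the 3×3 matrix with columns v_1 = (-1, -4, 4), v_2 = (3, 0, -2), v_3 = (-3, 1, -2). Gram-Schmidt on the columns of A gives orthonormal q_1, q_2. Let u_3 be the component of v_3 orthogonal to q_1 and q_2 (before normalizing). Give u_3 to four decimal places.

u_3 = (-0.9870, -1.2338, -1.4805)

v_1 = (-1, -4, 4); ‖v_1‖ = 5.7446, so q_1 = (-0.1741, -0.6963, 0.6963).
q_1·v_2 = (-0.1741)·3 + (-0.6963)·0 + 0.6963·(-2) = -1.9149.
u_2 = v_2 + 1.9149·q_1 = (2.6667, -1.3333, -0.6667).
‖u_2‖ = 3.0551, so q_2 = (0.8729, -0.4364, -0.2182).
q_1·v_3 = (-0.1741)·(-3) + (-0.6963)·1 + 0.6963·(-2) = -1.5667; q_2·v_3 = 0.8729·(-3) + (-0.4364)·1 + (-0.2182)·(-2) = -2.6186.
u_3 = v_3 + 1.5667·q_1 + 2.6186·q_2 = (-0.9870, -1.2338, -1.4805).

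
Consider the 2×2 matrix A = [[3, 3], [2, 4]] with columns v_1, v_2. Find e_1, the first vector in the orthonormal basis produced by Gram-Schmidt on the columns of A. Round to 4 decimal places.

e_1 = (0.8321, 0.5547)

v_1 = (3, 2); ‖v_1‖ = 3.6056, so e_1 = (0.8321, 0.5547).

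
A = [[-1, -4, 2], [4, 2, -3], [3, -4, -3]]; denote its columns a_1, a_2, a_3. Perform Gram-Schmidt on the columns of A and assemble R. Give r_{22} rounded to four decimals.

a_1 = (-1, 4, 3); ‖a_1‖ = 5.0990, so e_1 = (-0.1961, 0.7845, 0.5883).
e_1·a_2 = (-0.1961)·(-4) + 0.7845·2 + 0.5883·(-4) = 0.0000.
u_2 = a_2 + 0.0000·e_1 = (-4.0000, 2.0000, -4.0000).
r_{22} = ‖u_2‖ = 6.0000.

r_{22} = 6.0000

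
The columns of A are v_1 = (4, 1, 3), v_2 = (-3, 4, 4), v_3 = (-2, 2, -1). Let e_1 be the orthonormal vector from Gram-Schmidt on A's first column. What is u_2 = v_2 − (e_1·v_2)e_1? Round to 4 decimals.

u_2 = (-3.6154, 3.8462, 3.5385)

v_1 = (4, 1, 3); ‖v_1‖ = 5.0990, so e_1 = (0.7845, 0.1961, 0.5883).
e_1·v_2 = 0.7845·(-3) + 0.1961·4 + 0.5883·4 = 0.7845.
u_2 = v_2 − 0.7845·e_1 = (-3.6154, 3.8462, 3.5385).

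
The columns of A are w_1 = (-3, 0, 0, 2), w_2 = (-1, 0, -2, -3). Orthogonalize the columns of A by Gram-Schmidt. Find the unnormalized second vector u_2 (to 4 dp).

w_1 = (-3, 0, 0, 2); ‖w_1‖ = 3.6056, so e_1 = (-0.8321, 0.0000, 0.0000, 0.5547).
e_1·w_2 = (-0.8321)·(-1) + 0.0000·0 + 0.0000·(-2) + 0.5547·(-3) = -0.8321.
u_2 = w_2 + 0.8321·e_1 = (-1.6923, 0.0000, -2.0000, -2.5385).

u_2 = (-1.6923, 0.0000, -2.0000, -2.5385)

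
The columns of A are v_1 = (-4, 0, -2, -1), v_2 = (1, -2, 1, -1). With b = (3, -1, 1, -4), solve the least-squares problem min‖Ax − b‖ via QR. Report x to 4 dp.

v_1 = (-4, 0, -2, -1); ‖v_1‖ = 4.5826, so e_1 = (-0.8729, 0.0000, -0.4364, -0.2182).
e_1·v_2 = (-0.8729)·1 + 0.0000·(-2) + (-0.4364)·1 + (-0.2182)·(-1) = -1.0911.
u_2 = v_2 + 1.0911·e_1 = (0.0476, -2.0000, 0.5238, -1.2381).
‖u_2‖ = 2.4103, so e_2 = (0.0198, -0.8298, 0.2173, -0.5137).
Qᵀb = (-2.1822, 3.1610).
Back-substitute: x_2 = 3.1610/2.4103 = 1.3115.
x_1 = (-2.1822 + 1.0911·1.3115)/4.5826 = -0.1639.

x = (-0.1639, 1.3115)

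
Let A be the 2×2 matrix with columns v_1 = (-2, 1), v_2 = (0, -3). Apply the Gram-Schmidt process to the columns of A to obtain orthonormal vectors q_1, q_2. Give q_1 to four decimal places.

q_1 = (-0.8944, 0.4472)

q_1 = v_1/‖v_1‖ = (-2, 1)/2.2361 = (-0.8944, 0.4472).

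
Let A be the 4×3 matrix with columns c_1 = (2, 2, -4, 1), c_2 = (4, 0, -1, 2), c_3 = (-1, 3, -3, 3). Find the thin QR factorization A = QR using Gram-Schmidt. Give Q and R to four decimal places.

q_1 = c_1/‖c_1‖ = (2, 2, -4, 1)/5.0000 = (0.4000, 0.4000, -0.8000, 0.2000).
r_{12} = q_1·c_2 = 2.8000.
u_2 = c_2 − 2.8000·q_1 = (2.8800, -1.1200, 1.2400, 1.4400).
‖u_2‖ = 3.6277, so q_2 = (0.7939, -0.3087, 0.3418, 0.3969).
r_{13} = q_1·c_3 = 3.8000; r_{23} = q_2·c_3 = -1.5547.
u_3 = c_3 − 3.8000·q_1 + 1.5547·q_2 = (-1.2857, 1.0000, 0.5714, 2.8571).
‖u_3‖ = 3.3381, so q_3 = (-0.3852, 0.2996, 0.1712, 0.8559).

Q = [[0.4000, 0.7939, -0.3852], [0.4000, -0.3087, 0.2996], [-0.8000, 0.3418, 0.1712], [0.2000, 0.3969, 0.8559]], R = [[5.0000, 2.8000, 3.8000], [0.0000, 3.6277, -1.5547], [0.0000, 0.0000, 3.3381]]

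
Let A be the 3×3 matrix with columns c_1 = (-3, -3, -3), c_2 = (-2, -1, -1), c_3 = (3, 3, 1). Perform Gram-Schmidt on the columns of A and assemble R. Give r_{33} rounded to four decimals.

r_{33} = 1.4142

c_1 = (-3, -3, -3); ‖c_1‖ = 5.1962, so q_1 = (-0.5774, -0.5774, -0.5774).
q_1·c_2 = (-0.5774)·(-2) + (-0.5774)·(-1) + (-0.5774)·(-1) = 2.3094.
u_2 = c_2 − 2.3094·q_1 = (-0.6667, 0.3333, 0.3333).
‖u_2‖ = 0.8165, so q_2 = (-0.8165, 0.4082, 0.4082).
q_1·c_3 = (-0.5774)·3 + (-0.5774)·3 + (-0.5774)·1 = -4.0415; q_2·c_3 = (-0.8165)·3 + 0.4082·3 + 0.4082·1 = -0.8165.
u_3 = c_3 + 4.0415·q_1 + 0.8165·q_2 = (0.0000, 1.0000, -1.0000).
r_{33} = ‖u_3‖ = 1.4142.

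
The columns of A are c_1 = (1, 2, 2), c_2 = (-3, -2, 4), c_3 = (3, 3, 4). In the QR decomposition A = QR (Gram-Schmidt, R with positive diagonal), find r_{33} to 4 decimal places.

r_{33} = 1.3644

c_1 = (1, 2, 2); ‖c_1‖ = 3.0000, so e_1 = (0.3333, 0.6667, 0.6667).
e_1·c_2 = 0.3333·(-3) + 0.6667·(-2) + 0.6667·4 = 0.3333.
u_2 = c_2 − 0.3333·e_1 = (-3.1111, -2.2222, 3.7778).
‖u_2‖ = 5.3748, so e_2 = (-0.5788, -0.4134, 0.7029).
e_1·c_3 = 0.3333·3 + 0.6667·3 + 0.6667·4 = 5.6667; e_2·c_3 = (-0.5788)·3 + (-0.4134)·3 + 0.7029·4 = -0.1654.
u_3 = c_3 − 5.6667·e_1 + 0.1654·e_2 = (1.0154, -0.8462, 0.3385).
r_{33} = ‖u_3‖ = 1.3644.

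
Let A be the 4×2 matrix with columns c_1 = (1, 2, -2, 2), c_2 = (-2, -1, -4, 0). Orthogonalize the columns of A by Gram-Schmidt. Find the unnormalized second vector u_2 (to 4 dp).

u_2 = (-2.3077, -1.6154, -3.3846, -0.6154)

c_1 = (1, 2, -2, 2); ‖c_1‖ = 3.6056, so q_1 = (0.2774, 0.5547, -0.5547, 0.5547).
q_1·c_2 = 0.2774·(-2) + 0.5547·(-1) + (-0.5547)·(-4) + 0.5547·0 = 1.1094.
u_2 = c_2 − 1.1094·q_1 = (-2.3077, -1.6154, -3.3846, -0.6154).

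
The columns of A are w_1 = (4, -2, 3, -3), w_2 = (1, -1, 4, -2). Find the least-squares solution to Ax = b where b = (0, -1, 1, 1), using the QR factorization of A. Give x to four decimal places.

q_1 = w_1/‖w_1‖ = (4, -2, 3, -3)/6.1644 = (0.6489, -0.3244, 0.4867, -0.4867).
r_{12} = q_1·w_2 = 3.8933.
u_2 = w_2 − 3.8933·q_1 = (-1.5263, 0.2632, 2.1053, -0.1053).
‖u_2‖ = 2.6157, so q_2 = (-0.5835, 0.1006, 0.8048, -0.0402).
Qᵀb = (0.3244, 0.6640).
Back-substitute: x_2 = 0.6640/2.6157 = 0.2538.
x_1 = (0.3244 − 3.8933·0.2538)/6.1644 = -0.1077.

x = (-0.1077, 0.2538)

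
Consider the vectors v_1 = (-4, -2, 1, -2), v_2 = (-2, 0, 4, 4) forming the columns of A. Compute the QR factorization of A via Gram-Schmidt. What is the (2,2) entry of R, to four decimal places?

v_1 = (-4, -2, 1, -2); ‖v_1‖ = 5.0000, so e_1 = (-0.8000, -0.4000, 0.2000, -0.4000).
e_1·v_2 = (-0.8000)·(-2) + (-0.4000)·0 + 0.2000·4 + (-0.4000)·4 = 0.8000.
u_2 = v_2 − 0.8000·e_1 = (-1.3600, 0.3200, 3.8400, 4.3200).
r_{22} = ‖u_2‖ = 5.9464.

r_{22} = 5.9464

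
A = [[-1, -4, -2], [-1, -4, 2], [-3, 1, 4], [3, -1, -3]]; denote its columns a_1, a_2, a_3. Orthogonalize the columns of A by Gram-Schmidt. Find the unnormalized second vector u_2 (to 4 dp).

a_1 = (-1, -1, -3, 3); ‖a_1‖ = 4.4721, so q_1 = (-0.2236, -0.2236, -0.6708, 0.6708).
q_1·a_2 = (-0.2236)·(-4) + (-0.2236)·(-4) + (-0.6708)·1 + 0.6708·(-1) = 0.4472.
u_2 = a_2 − 0.4472·q_1 = (-3.9000, -3.9000, 1.3000, -1.3000).

u_2 = (-3.9000, -3.9000, 1.3000, -1.3000)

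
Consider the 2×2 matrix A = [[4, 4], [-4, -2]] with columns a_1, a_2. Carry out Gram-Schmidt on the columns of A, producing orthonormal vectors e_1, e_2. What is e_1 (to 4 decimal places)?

a_1 = (4, -4); ‖a_1‖ = 5.6569, so e_1 = (0.7071, -0.7071).

e_1 = (0.7071, -0.7071)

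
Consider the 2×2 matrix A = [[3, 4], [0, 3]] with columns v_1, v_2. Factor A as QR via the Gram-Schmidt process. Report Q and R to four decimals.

Q = [[1.0000, 0.0000], [0.0000, 1.0000]], R = [[3.0000, 4.0000], [0.0000, 3.0000]]

v_1 = (3, 0); ‖v_1‖ = 3.0000, so q_1 = (1.0000, 0.0000).
q_1·v_2 = 1.0000·4 + 0.0000·3 = 4.0000.
u_2 = v_2 − 4.0000·q_1 = (0.0000, 3.0000).
‖u_2‖ = 3.0000, so q_2 = (0.0000, 1.0000).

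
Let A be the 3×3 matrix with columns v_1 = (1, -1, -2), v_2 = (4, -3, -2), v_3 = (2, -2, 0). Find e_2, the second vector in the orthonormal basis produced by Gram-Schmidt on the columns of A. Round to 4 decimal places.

e_1 = v_1/‖v_1‖ = (1, -1, -2)/2.4495 = (0.4082, -0.4082, -0.8165).
r_{12} = e_1·v_2 = 4.4907.
u_2 = v_2 − 4.4907·e_1 = (2.1667, -1.1667, 1.6667).
‖u_2‖ = 2.9721, so e_2 = (0.7290, -0.3925, 0.5608).

e_2 = (0.7290, -0.3925, 0.5608)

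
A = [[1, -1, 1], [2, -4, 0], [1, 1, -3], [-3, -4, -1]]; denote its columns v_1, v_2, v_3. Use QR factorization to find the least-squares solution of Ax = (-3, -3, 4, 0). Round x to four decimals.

x = (-0.4067, 0.6067, -1.3267)

v_1 = (1, 2, 1, -3); ‖v_1‖ = 3.8730, so q_1 = (0.2582, 0.5164, 0.2582, -0.7746).
q_1·v_2 = 0.2582·(-1) + 0.5164·(-4) + 0.2582·1 + (-0.7746)·(-4) = 1.0328.
u_2 = v_2 − 1.0328·q_1 = (-1.2667, -4.5333, 0.7333, -3.2000).
‖u_2‖ = 5.7388, so q_2 = (-0.2207, -0.7900, 0.1278, -0.5576).
q_1·v_3 = 0.2582·1 + 0.5164·0 + 0.2582·(-3) + (-0.7746)·(-1) = 0.2582; q_2·v_3 = (-0.2207)·1 + (-0.7900)·0 + 0.1278·(-3) + (-0.5576)·(-1) = -0.0465.
u_3 = v_3 − 0.2582·q_1 + 0.0465·q_2 = (0.9231, -0.1700, -3.0607, -0.8259).
‖u_3‖ = 3.3062, so q_3 = (0.2792, -0.0514, -0.9257, -0.2498).
Qᵀb = (-1.2910, 3.5432, -4.3863).
Back-substitute: x_3 = -4.3863/3.3062 = -1.3267.
x_2 = (3.5432 + 0.0465·(-1.3267))/5.7388 = 0.6067.
x_1 = (-1.2910 − 1.0328·0.6067 − 0.2582·(-1.3267))/3.8730 = -0.4067.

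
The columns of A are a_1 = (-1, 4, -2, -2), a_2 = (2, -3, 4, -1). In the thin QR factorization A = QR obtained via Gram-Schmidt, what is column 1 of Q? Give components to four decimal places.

e_1 = (-0.2000, 0.8000, -0.4000, -0.4000)

a_1 = (-1, 4, -2, -2); ‖a_1‖ = 5.0000, so e_1 = (-0.2000, 0.8000, -0.4000, -0.4000).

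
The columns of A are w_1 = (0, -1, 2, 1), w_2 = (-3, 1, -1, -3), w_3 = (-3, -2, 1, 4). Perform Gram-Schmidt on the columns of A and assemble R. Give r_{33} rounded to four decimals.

q_1 = w_1/‖w_1‖ = (0, -1, 2, 1)/2.4495 = (0.0000, -0.4082, 0.8165, 0.4082).
r_{12} = q_1·w_2 = -2.4495.
u_2 = w_2 + 2.4495·q_1 = (-3.0000, 0.0000, 1.0000, -2.0000).
‖u_2‖ = 3.7417, so q_2 = (-0.8018, 0.0000, 0.2673, -0.5345).
r_{13} = q_1·w_3 = 3.2660; r_{23} = q_2·w_3 = 0.5345.
u_3 = w_3 − 3.2660·q_1 − 0.5345·q_2 = (-2.5714, -0.6667, -1.8095, 2.9524).
r_{33} = ‖u_3‖ = 4.3644.

r_{33} = 4.3644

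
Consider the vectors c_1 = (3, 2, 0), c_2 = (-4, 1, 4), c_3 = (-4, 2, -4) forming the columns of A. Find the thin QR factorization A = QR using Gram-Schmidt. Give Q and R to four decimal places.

q_1 = c_1/‖c_1‖ = (3, 2, 0)/3.6056 = (0.8321, 0.5547, 0.0000).
r_{12} = q_1·c_2 = -2.7735.
u_2 = c_2 + 2.7735·q_1 = (-1.6923, 2.5385, 4.0000).
‖u_2‖ = 5.0307, so q_2 = (-0.3364, 0.5046, 0.7951).
r_{13} = q_1·c_3 = -2.2188; r_{23} = q_2·c_3 = -0.8257.
u_3 = c_3 + 2.2188·q_1 + 0.8257·q_2 = (-2.4316, 3.6474, -3.3435).
‖u_3‖ = 5.5132, so q_3 = (-0.4411, 0.6616, -0.6064).

Q = [[0.8321, -0.3364, -0.4411], [0.5547, 0.5046, 0.6616], [0.0000, 0.7951, -0.6064]], R = [[3.6056, -2.7735, -2.2188], [0.0000, 5.0307, -0.8257], [0.0000, 0.0000, 5.5132]]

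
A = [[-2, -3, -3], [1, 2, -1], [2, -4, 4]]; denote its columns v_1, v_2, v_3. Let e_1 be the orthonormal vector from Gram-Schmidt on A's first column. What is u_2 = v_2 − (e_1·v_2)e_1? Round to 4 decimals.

u_2 = (-3.0000, 2.0000, -4.0000)

v_1 = (-2, 1, 2); ‖v_1‖ = 3.0000, so e_1 = (-0.6667, 0.3333, 0.6667).
e_1·v_2 = (-0.6667)·(-3) + 0.3333·2 + 0.6667·(-4) = 0.0000.
u_2 = v_2 + 0.0000·e_1 = (-3.0000, 2.0000, -4.0000).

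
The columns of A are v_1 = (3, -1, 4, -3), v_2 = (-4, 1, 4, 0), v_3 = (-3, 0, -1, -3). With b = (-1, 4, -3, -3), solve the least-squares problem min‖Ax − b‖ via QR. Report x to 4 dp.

v_1 = (3, -1, 4, -3); ‖v_1‖ = 5.9161, so e_1 = (0.5071, -0.1690, 0.6761, -0.5071).
e_1·v_2 = 0.5071·(-4) + (-0.1690)·1 + 0.6761·4 + (-0.5071)·0 = 0.5071.
u_2 = v_2 − 0.5071·e_1 = (-4.2571, 1.0857, 3.6571, 0.2571).
‖u_2‖ = 5.7221, so e_2 = (-0.7440, 0.1897, 0.6391, 0.0449).
e_1·v_3 = 0.5071·(-3) + (-0.1690)·0 + 0.6761·(-1) + (-0.5071)·(-3) = -0.6761; e_2·v_3 = (-0.7440)·(-3) + 0.1897·0 + 0.6391·(-1) + 0.0449·(-3) = 1.4580.
u_3 = v_3 + 0.6761·e_1 − 1.4580·e_2 = (-1.5724, -0.3909, -1.4747, -3.4084).
‖u_3‖ = 4.0518, so e_3 = (-0.3881, -0.0965, -0.3640, -0.8412).
Qᵀb = (-1.6903, -0.5492, 3.6176).
Back-substitute: x_3 = 3.6176/4.0518 = 0.8928.
x_2 = (-0.5492 − 1.4580·0.8928)/5.7221 = -0.3235.
x_1 = (-1.6903 − 0.5071·(-0.3235) + 0.6761·0.8928)/5.9161 = -0.1559.

x = (-0.1559, -0.3235, 0.8928)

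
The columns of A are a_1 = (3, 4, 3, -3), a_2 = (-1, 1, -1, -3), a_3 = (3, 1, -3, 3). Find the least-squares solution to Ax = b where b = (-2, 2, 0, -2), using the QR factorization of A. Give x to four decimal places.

x = (0.0544, 0.7041, -0.1463)

a_1 = (3, 4, 3, -3); ‖a_1‖ = 6.5574, so q_1 = (0.4575, 0.6100, 0.4575, -0.4575).
q_1·a_2 = 0.4575·(-1) + 0.6100·1 + 0.4575·(-1) + (-0.4575)·(-3) = 1.0675.
u_2 = a_2 − 1.0675·q_1 = (-1.4884, 0.3488, -1.4884, -2.5116).
‖u_2‖ = 3.2955, so q_2 = (-0.4516, 0.1059, -0.4516, -0.7621).
q_1·a_3 = 0.4575·3 + 0.6100·1 + 0.4575·(-3) + (-0.4575)·3 = -0.7625; q_2·a_3 = (-0.4516)·3 + 0.1059·1 + (-0.4516)·(-3) + (-0.7621)·3 = -2.1805.
u_3 = a_3 + 0.7625·q_1 + 2.1805·q_2 = (2.3640, 1.6959, -3.6360, 0.9893).
‖u_3‖ = 4.7607, so q_3 = (0.4966, 0.3562, -0.7638, 0.2078).
Qᵀb = (1.2200, 2.6392, -0.6963).
Back-substitute: x_3 = -0.6963/4.7607 = -0.1463.
x_2 = (2.6392 + 2.1805·(-0.1463))/3.2955 = 0.7041.
x_1 = (1.2200 − 1.0675·0.7041 + 0.7625·(-0.1463))/6.5574 = 0.0544.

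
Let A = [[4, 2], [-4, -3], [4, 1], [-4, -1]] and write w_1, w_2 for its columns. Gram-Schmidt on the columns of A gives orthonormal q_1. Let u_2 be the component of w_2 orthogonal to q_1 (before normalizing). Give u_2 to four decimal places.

u_2 = (0.2500, -1.2500, -0.7500, 0.7500)

w_1 = (4, -4, 4, -4); ‖w_1‖ = 8.0000, so q_1 = (0.5000, -0.5000, 0.5000, -0.5000).
q_1·w_2 = 0.5000·2 + (-0.5000)·(-3) + 0.5000·1 + (-0.5000)·(-1) = 3.5000.
u_2 = w_2 − 3.5000·q_1 = (0.2500, -1.2500, -0.7500, 0.7500).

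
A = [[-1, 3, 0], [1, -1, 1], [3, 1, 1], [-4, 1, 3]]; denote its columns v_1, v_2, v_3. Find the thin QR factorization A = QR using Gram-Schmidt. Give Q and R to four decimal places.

Q = [[-0.1925, 0.8459, -0.2351], [0.1925, -0.2449, 0.4852], [0.5774, 0.4674, 0.5774], [-0.7698, 0.0779, 0.6131]], R = [[5.1962, -0.9623, -1.5396], [0.0000, 3.3278, 0.4563], [0.0000, 0.0000, 2.9020]]

v_1 = (-1, 1, 3, -4); ‖v_1‖ = 5.1962, so q_1 = (-0.1925, 0.1925, 0.5774, -0.7698).
q_1·v_2 = (-0.1925)·3 + 0.1925·(-1) + 0.5774·1 + (-0.7698)·1 = -0.9623.
u_2 = v_2 + 0.9623·q_1 = (2.8148, -0.8148, 1.5556, 0.2593).
‖u_2‖ = 3.3278, so q_2 = (0.8459, -0.2449, 0.4674, 0.0779).
q_1·v_3 = (-0.1925)·0 + 0.1925·1 + 0.5774·1 + (-0.7698)·3 = -1.5396; q_2·v_3 = 0.8459·0 + (-0.2449)·1 + 0.4674·1 + 0.0779·3 = 0.4563.
u_3 = v_3 + 1.5396·q_1 − 0.4563·q_2 = (-0.6823, 1.4080, 1.6756, 1.7793).
‖u_3‖ = 2.9020, so q_3 = (-0.2351, 0.4852, 0.5774, 0.6131).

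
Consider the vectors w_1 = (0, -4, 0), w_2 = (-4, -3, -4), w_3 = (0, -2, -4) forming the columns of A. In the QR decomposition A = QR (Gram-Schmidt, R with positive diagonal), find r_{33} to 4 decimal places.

e_1 = w_1/‖w_1‖ = (0, -4, 0)/4.0000 = (0.0000, -1.0000, 0.0000).
r_{12} = e_1·w_2 = 3.0000.
u_2 = w_2 − 3.0000·e_1 = (-4.0000, 0.0000, -4.0000).
‖u_2‖ = 5.6569, so e_2 = (-0.7071, 0.0000, -0.7071).
r_{13} = e_1·w_3 = 2.0000; r_{23} = e_2·w_3 = 2.8284.
u_3 = w_3 − 2.0000·e_1 − 2.8284·e_2 = (2.0000, 0.0000, -2.0000).
r_{33} = ‖u_3‖ = 2.8284.

r_{33} = 2.8284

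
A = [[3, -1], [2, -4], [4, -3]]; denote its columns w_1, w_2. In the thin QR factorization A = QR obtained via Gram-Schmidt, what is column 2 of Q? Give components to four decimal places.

q_1 = w_1/‖w_1‖ = (3, 2, 4)/5.3852 = (0.5571, 0.3714, 0.7428).
r_{12} = q_1·w_2 = -4.2710.
u_2 = w_2 + 4.2710·q_1 = (1.3793, -2.4138, 0.1724).
‖u_2‖ = 2.7854, so q_2 = (0.4952, -0.8666, 0.0619).

q_2 = (0.4952, -0.8666, 0.0619)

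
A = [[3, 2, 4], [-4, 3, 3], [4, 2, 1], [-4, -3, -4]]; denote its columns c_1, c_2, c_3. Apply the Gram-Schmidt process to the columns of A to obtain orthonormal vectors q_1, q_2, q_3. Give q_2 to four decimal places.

q_2 = (0.2659, 0.8384, 0.2142, -0.4248)

q_1 = c_1/‖c_1‖ = (3, -4, 4, -4)/7.5498 = (0.3974, -0.5298, 0.5298, -0.5298).
r_{12} = q_1·c_2 = 1.8543.
u_2 = c_2 − 1.8543·q_1 = (1.2632, 3.9825, 1.0175, -2.0175).
‖u_2‖ = 4.7499, so q_2 = (0.2659, 0.8384, 0.2142, -0.4248).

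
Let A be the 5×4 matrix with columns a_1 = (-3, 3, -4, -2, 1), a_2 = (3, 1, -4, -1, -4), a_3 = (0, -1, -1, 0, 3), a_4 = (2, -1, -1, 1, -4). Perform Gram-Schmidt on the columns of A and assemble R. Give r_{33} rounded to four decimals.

a_1 = (-3, 3, -4, -2, 1); ‖a_1‖ = 6.2450, so q_1 = (-0.4804, 0.4804, -0.6405, -0.3203, 0.1601).
q_1·a_2 = (-0.4804)·3 + 0.4804·1 + (-0.6405)·(-4) + (-0.3203)·(-1) + 0.1601·(-4) = 1.2810.
u_2 = a_2 − 1.2810·q_1 = (3.6154, 0.3846, -3.1795, -0.5897, -4.2051).
‖u_2‖ = 6.4311, so q_2 = (0.5622, 0.0598, -0.4944, -0.0917, -0.6539).
q_1·a_3 = (-0.4804)·0 + 0.4804·(-1) + (-0.6405)·(-1) + (-0.3203)·0 + 0.1601·3 = 0.6405; q_2·a_3 = 0.5622·0 + 0.0598·(-1) + (-0.4944)·(-1) + (-0.0917)·0 + (-0.6539)·3 = -1.5270.
u_3 = a_3 − 0.6405·q_1 + 1.5270·q_2 = (1.1662, -1.2164, -1.3447, 0.0651, 1.8989).
r_{33} = ‖u_3‖ = 2.8737.

r_{33} = 2.8737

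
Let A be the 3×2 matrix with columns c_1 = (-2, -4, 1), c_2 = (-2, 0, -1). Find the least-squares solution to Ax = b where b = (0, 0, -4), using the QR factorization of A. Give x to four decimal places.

x = (-0.3333, 1.0000)

e_1 = c_1/‖c_1‖ = (-2, -4, 1)/4.5826 = (-0.4364, -0.8729, 0.2182).
r_{12} = e_1·c_2 = 0.6547.
u_2 = c_2 − 0.6547·e_1 = (-1.7143, 0.5714, -1.1429).
‖u_2‖ = 2.1381, so e_2 = (-0.8018, 0.2673, -0.5345).
Qᵀb = (-0.8729, 2.1381).
Back-substitute: x_2 = 2.1381/2.1381 = 1.0000.
x_1 = (-0.8729 − 0.6547·1.0000)/4.5826 = -0.3333.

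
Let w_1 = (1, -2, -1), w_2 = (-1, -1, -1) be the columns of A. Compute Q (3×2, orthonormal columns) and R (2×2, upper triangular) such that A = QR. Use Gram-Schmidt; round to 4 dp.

Q = [[0.4082, -0.8729], [-0.8165, -0.2182], [-0.4082, -0.4364]], R = [[2.4495, 0.8165], [0.0000, 1.5275]]

q_1 = w_1/‖w_1‖ = (1, -2, -1)/2.4495 = (0.4082, -0.8165, -0.4082).
r_{12} = q_1·w_2 = 0.8165.
u_2 = w_2 − 0.8165·q_1 = (-1.3333, -0.3333, -0.6667).
‖u_2‖ = 1.5275, so q_2 = (-0.8729, -0.2182, -0.4364).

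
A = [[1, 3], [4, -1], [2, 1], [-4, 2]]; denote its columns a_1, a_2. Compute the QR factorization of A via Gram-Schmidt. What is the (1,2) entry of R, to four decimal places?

a_1 = (1, 4, 2, -4); ‖a_1‖ = 6.0828, so q_1 = (0.1644, 0.6576, 0.3288, -0.6576).
r_{12} = q_1·a_2 = -1.1508.

r_{12} = -1.1508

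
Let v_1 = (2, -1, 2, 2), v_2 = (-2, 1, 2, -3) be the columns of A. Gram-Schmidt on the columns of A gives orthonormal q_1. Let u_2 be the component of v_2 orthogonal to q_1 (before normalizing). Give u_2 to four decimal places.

u_2 = (-0.9231, 0.4615, 3.0769, -1.9231)

v_1 = (2, -1, 2, 2); ‖v_1‖ = 3.6056, so q_1 = (0.5547, -0.2774, 0.5547, 0.5547).
q_1·v_2 = 0.5547·(-2) + (-0.2774)·1 + 0.5547·2 + 0.5547·(-3) = -1.9415.
u_2 = v_2 + 1.9415·q_1 = (-0.9231, 0.4615, 3.0769, -1.9231).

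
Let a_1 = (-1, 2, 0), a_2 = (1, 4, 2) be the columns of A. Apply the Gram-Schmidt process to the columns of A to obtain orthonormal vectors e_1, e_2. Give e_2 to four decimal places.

e_1 = a_1/‖a_1‖ = (-1, 2, 0)/2.2361 = (-0.4472, 0.8944, 0.0000).
r_{12} = e_1·a_2 = 3.1305.
u_2 = a_2 − 3.1305·e_1 = (2.4000, 1.2000, 2.0000).
‖u_2‖ = 3.3466, so e_2 = (0.7171, 0.3586, 0.5976).

e_2 = (0.7171, 0.3586, 0.5976)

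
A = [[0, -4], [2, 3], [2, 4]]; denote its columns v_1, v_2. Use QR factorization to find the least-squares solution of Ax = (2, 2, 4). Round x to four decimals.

x = (2.2424, -0.4242)

v_1 = (0, 2, 2); ‖v_1‖ = 2.8284, so q_1 = (0.0000, 0.7071, 0.7071).
q_1·v_2 = 0.0000·(-4) + 0.7071·3 + 0.7071·4 = 4.9497.
u_2 = v_2 − 4.9497·q_1 = (-4.0000, -0.5000, 0.5000).
‖u_2‖ = 4.0620, so q_2 = (-0.9847, -0.1231, 0.1231).
Qᵀb = (4.2426, -1.7233).
Back-substitute: x_2 = -1.7233/4.0620 = -0.4242.
x_1 = (4.2426 − 4.9497·(-0.4242))/2.8284 = 2.2424.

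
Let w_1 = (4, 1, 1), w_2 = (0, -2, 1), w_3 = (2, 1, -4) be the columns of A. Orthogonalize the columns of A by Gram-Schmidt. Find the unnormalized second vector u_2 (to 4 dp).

w_1 = (4, 1, 1); ‖w_1‖ = 4.2426, so q_1 = (0.9428, 0.2357, 0.2357).
q_1·w_2 = 0.9428·0 + 0.2357·(-2) + 0.2357·1 = -0.2357.
u_2 = w_2 + 0.2357·q_1 = (0.2222, -1.9444, 1.0556).

u_2 = (0.2222, -1.9444, 1.0556)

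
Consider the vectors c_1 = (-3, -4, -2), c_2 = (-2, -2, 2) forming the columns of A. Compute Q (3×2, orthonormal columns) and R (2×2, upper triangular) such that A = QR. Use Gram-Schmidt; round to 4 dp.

e_1 = c_1/‖c_1‖ = (-3, -4, -2)/5.3852 = (-0.5571, -0.7428, -0.3714).
r_{12} = e_1·c_2 = 1.8570.
u_2 = c_2 − 1.8570·e_1 = (-0.9655, -0.6207, 2.6897).
‖u_2‖ = 2.9243, so e_2 = (-0.3302, -0.2122, 0.9197).

Q = [[-0.5571, -0.3302], [-0.7428, -0.2122], [-0.3714, 0.9197]], R = [[5.3852, 1.8570], [0.0000, 2.9243]]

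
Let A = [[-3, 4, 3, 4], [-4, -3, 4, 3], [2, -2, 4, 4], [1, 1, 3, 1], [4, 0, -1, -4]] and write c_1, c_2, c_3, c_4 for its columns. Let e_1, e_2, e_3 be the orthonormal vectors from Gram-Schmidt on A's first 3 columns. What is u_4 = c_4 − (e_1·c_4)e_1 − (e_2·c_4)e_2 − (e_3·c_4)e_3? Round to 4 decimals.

c_1 = (-3, -4, 2, 1, 4); ‖c_1‖ = 6.7823, so e_1 = (-0.4423, -0.5898, 0.2949, 0.1474, 0.5898).
e_1·c_2 = (-0.4423)·4 + (-0.5898)·(-3) + 0.2949·(-2) + 0.1474·1 + 0.5898·0 = -0.4423.
u_2 = c_2 + 0.4423·e_1 = (3.8043, -3.2609, -1.8696, 1.0652, 0.2609).
‖u_2‖ = 5.4593, so e_2 = (0.6969, -0.5973, -0.3425, 0.1951, 0.0478).
e_1·c_3 = (-0.4423)·3 + (-0.5898)·4 + 0.2949·4 + 0.1474·3 + 0.5898·(-1) = -2.6540; e_2·c_3 = 0.6969·3 + (-0.5973)·4 + (-0.3425)·4 + 0.1951·3 + 0.0478·(-1) = -1.1309.
u_3 = c_3 + 2.6540·e_1 + 1.1309·e_2 = (2.6142, 1.7593, 4.3953, 3.6120, 0.6193).
‖u_3‖ = 6.5328, so e_3 = (0.4002, 0.2693, 0.6728, 0.5529, 0.0948).
e_1·c_4 = (-0.4423)·4 + (-0.5898)·3 + 0.2949·4 + 0.1474·1 + 0.5898·(-4) = -4.5707; e_2·c_4 = 0.6969·4 + (-0.5973)·3 + (-0.3425)·4 + 0.1951·1 + 0.0478·(-4) = -0.3703; e_3·c_4 = 0.4002·4 + 0.2693·3 + 0.6728·4 + 0.5529·1 + 0.0948·(-4) = 5.2735.
u_4 = c_4 + 4.5707·e_1 + 0.3703·e_2 − 5.2735·e_3 = (0.1261, -1.3370, 1.6730, -1.1695, -1.7865).

u_4 = (0.1261, -1.3370, 1.6730, -1.1695, -1.7865)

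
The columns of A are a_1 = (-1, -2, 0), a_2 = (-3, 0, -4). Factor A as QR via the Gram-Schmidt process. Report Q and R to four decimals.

a_1 = (-1, -2, 0); ‖a_1‖ = 2.2361, so q_1 = (-0.4472, -0.8944, 0.0000).
q_1·a_2 = (-0.4472)·(-3) + (-0.8944)·0 + 0.0000·(-4) = 1.3416.
u_2 = a_2 − 1.3416·q_1 = (-2.4000, 1.2000, -4.0000).
‖u_2‖ = 4.8166, so q_2 = (-0.4983, 0.2491, -0.8305).

Q = [[-0.4472, -0.4983], [-0.8944, 0.2491], [0.0000, -0.8305]], R = [[2.2361, 1.3416], [0.0000, 4.8166]]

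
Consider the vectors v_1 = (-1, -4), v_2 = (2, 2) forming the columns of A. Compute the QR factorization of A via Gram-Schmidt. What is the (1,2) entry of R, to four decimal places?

v_1 = (-1, -4); ‖v_1‖ = 4.1231, so e_1 = (-0.2425, -0.9701).
r_{12} = e_1·v_2 = -2.4254.

r_{12} = -2.4254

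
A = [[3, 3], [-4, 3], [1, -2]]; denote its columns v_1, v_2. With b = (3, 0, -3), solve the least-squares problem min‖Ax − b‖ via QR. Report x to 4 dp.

x = (0.3784, 0.7678)

v_1 = (3, -4, 1); ‖v_1‖ = 5.0990, so e_1 = (0.5883, -0.7845, 0.1961).
e_1·v_2 = 0.5883·3 + (-0.7845)·3 + 0.1961·(-2) = -0.9806.
u_2 = v_2 + 0.9806·e_1 = (3.5769, 2.2308, -1.8077).
‖u_2‖ = 4.5868, so e_2 = (0.7798, 0.4863, -0.3941).
Qᵀb = (1.1767, 3.5218).
Back-substitute: x_2 = 3.5218/4.5868 = 0.7678.
x_1 = (1.1767 + 0.9806·0.7678)/5.0990 = 0.3784.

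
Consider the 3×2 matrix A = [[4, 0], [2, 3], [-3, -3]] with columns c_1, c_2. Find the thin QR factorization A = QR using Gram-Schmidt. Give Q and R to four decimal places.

Q = [[0.7428, -0.6465], [0.3714, 0.6142], [-0.5571, -0.4526]], R = [[5.3852, 2.7854], [0.0000, 3.2002]]

c_1 = (4, 2, -3); ‖c_1‖ = 5.3852, so e_1 = (0.7428, 0.3714, -0.5571).
e_1·c_2 = 0.7428·0 + 0.3714·3 + (-0.5571)·(-3) = 2.7854.
u_2 = c_2 − 2.7854·e_1 = (-2.0690, 1.9655, -1.4483).
‖u_2‖ = 3.2002, so e_2 = (-0.6465, 0.6142, -0.4526).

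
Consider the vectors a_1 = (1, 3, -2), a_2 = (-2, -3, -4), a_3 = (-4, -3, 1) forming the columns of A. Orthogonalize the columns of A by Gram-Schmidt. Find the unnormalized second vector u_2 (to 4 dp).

u_2 = (-1.7857, -2.3571, -4.4286)

a_1 = (1, 3, -2); ‖a_1‖ = 3.7417, so q_1 = (0.2673, 0.8018, -0.5345).
q_1·a_2 = 0.2673·(-2) + 0.8018·(-3) + (-0.5345)·(-4) = -0.8018.
u_2 = a_2 + 0.8018·q_1 = (-1.7857, -2.3571, -4.4286).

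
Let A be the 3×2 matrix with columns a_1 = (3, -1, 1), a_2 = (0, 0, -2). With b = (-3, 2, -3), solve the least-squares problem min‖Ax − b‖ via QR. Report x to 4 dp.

a_1 = (3, -1, 1); ‖a_1‖ = 3.3166, so q_1 = (0.9045, -0.3015, 0.3015).
q_1·a_2 = 0.9045·0 + (-0.3015)·0 + 0.3015·(-2) = -0.6030.
u_2 = a_2 + 0.6030·q_1 = (0.5455, -0.1818, -1.8182).
‖u_2‖ = 1.9069, so q_2 = (0.2860, -0.0953, -0.9535).
Qᵀb = (-4.2212, 1.8116).
Back-substitute: x_2 = 1.8116/1.9069 = 0.9500.
x_1 = (-4.2212 + 0.6030·0.9500)/3.3166 = -1.1000.

x = (-1.1000, 0.9500)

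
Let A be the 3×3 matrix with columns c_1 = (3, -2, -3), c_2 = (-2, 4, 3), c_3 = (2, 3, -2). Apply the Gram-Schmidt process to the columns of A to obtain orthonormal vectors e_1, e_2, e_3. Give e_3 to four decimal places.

c_1 = (3, -2, -3); ‖c_1‖ = 4.6904, so e_1 = (0.6396, -0.4264, -0.6396).
e_1·c_2 = 0.6396·(-2) + (-0.4264)·4 + (-0.6396)·3 = -4.9036.
u_2 = c_2 + 4.9036·e_1 = (1.1364, 1.9091, -0.1364).
‖u_2‖ = 2.2259, so e_2 = (0.5105, 0.8577, -0.0613).
e_1·c_3 = 0.6396·2 + (-0.4264)·3 + (-0.6396)·(-2) = 1.2792; e_2·c_3 = 0.5105·2 + 0.8577·3 + (-0.0613)·(-2) = 3.7166.
u_3 = c_3 − 1.2792·e_1 − 3.7166·e_2 = (-0.7156, 0.3578, -0.9541).
‖u_3‖ = 1.2452, so e_3 = (-0.5747, 0.2873, -0.7663).

e_3 = (-0.5747, 0.2873, -0.7663)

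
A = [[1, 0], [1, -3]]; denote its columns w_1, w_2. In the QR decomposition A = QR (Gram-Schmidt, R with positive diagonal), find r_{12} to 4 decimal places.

q_1 = w_1/‖w_1‖ = (1, 1)/1.4142 = (0.7071, 0.7071).
r_{12} = q_1·w_2 = -2.1213.

r_{12} = -2.1213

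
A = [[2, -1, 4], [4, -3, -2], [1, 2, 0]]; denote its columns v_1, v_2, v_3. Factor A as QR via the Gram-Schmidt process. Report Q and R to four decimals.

v_1 = (2, 4, 1); ‖v_1‖ = 4.5826, so e_1 = (0.4364, 0.8729, 0.2182).
e_1·v_2 = 0.4364·(-1) + 0.8729·(-3) + 0.2182·2 = -2.6186.
u_2 = v_2 + 2.6186·e_1 = (0.1429, -0.7143, 2.5714).
‖u_2‖ = 2.6726, so e_2 = (0.0535, -0.2673, 0.9621).
e_1·v_3 = 0.4364·4 + 0.8729·(-2) + 0.2182·0 = 0.0000; e_2·v_3 = 0.0535·4 + (-0.2673)·(-2) + 0.9621·0 = 0.7483.
u_3 = v_3 + 0.0000·e_1 − 0.7483·e_2 = (3.9600, -1.8000, -0.7200).
‖u_3‖ = 4.4091, so e_3 = (0.8981, -0.4082, -0.1633).

Q = [[0.4364, 0.0535, 0.8981], [0.8729, -0.2673, -0.4082], [0.2182, 0.9621, -0.1633]], R = [[4.5826, -2.6186, 0.0000], [0.0000, 2.6726, 0.7483], [0.0000, 0.0000, 4.4091]]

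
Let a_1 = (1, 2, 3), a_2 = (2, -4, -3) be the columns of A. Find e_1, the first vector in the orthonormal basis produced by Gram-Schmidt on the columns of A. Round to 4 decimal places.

e_1 = (0.2673, 0.5345, 0.8018)

e_1 = a_1/‖a_1‖ = (1, 2, 3)/3.7417 = (0.2673, 0.5345, 0.8018).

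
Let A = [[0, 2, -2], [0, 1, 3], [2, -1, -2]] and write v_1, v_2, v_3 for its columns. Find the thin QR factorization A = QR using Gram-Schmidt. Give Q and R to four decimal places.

v_1 = (0, 0, 2); ‖v_1‖ = 2.0000, so e_1 = (0.0000, 0.0000, 1.0000).
e_1·v_2 = 0.0000·2 + 0.0000·1 + 1.0000·(-1) = -1.0000.
u_2 = v_2 + 1.0000·e_1 = (2.0000, 1.0000, 0.0000).
‖u_2‖ = 2.2361, so e_2 = (0.8944, 0.4472, 0.0000).
e_1·v_3 = 0.0000·(-2) + 0.0000·3 + 1.0000·(-2) = -2.0000; e_2·v_3 = 0.8944·(-2) + 0.4472·3 + 0.0000·(-2) = -0.4472.
u_3 = v_3 + 2.0000·e_1 + 0.4472·e_2 = (-1.6000, 3.2000, 0.0000).
‖u_3‖ = 3.5777, so e_3 = (-0.4472, 0.8944, 0.0000).

Q = [[0.0000, 0.8944, -0.4472], [0.0000, 0.4472, 0.8944], [1.0000, 0.0000, 0.0000]], R = [[2.0000, -1.0000, -2.0000], [0.0000, 2.2361, -0.4472], [0.0000, 0.0000, 3.5777]]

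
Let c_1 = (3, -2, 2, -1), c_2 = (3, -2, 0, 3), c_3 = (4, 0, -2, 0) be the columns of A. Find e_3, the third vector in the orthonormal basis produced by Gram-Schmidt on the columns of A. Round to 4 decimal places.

e_3 = (0.5703, 0.3602, -0.6603, -0.3302)

c_1 = (3, -2, 2, -1); ‖c_1‖ = 4.2426, so e_1 = (0.7071, -0.4714, 0.4714, -0.2357).
e_1·c_2 = 0.7071·3 + (-0.4714)·(-2) + 0.4714·0 + (-0.2357)·3 = 2.3570.
u_2 = c_2 − 2.3570·e_1 = (1.3333, -0.8889, -1.1111, 3.5556).
‖u_2‖ = 4.0552, so e_2 = (0.3288, -0.2192, -0.2740, 0.8768).
e_1·c_3 = 0.7071·4 + (-0.4714)·0 + 0.4714·(-2) + (-0.2357)·0 = 1.8856; e_2·c_3 = 0.3288·4 + (-0.2192)·0 + (-0.2740)·(-2) + 0.8768·0 = 1.8632.
u_3 = c_3 − 1.8856·e_1 − 1.8632·e_2 = (2.0541, 1.2973, -2.3784, -1.1892).
‖u_3‖ = 3.6018, so e_3 = (0.5703, 0.3602, -0.6603, -0.3302).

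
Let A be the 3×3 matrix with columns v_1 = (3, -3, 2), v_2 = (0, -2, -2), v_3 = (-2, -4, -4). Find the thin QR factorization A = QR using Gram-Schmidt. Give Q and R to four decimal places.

q_1 = v_1/‖v_1‖ = (3, -3, 2)/4.6904 = (0.6396, -0.6396, 0.4264).
r_{12} = q_1·v_2 = 0.4264.
u_2 = v_2 − 0.4264·q_1 = (-0.2727, -1.7273, -2.1818).
‖u_2‖ = 2.7961, so q_2 = (-0.0975, -0.6177, -0.7803).
r_{13} = q_1·v_3 = -0.4264; r_{23} = q_2·v_3 = 5.7873.
u_3 = v_3 + 0.4264·q_1 − 5.7873·q_2 = (-1.1628, -0.6977, 0.6977).
‖u_3‖ = 1.5250, so q_3 = (-0.7625, -0.4575, 0.4575).

Q = [[0.6396, -0.0975, -0.7625], [-0.6396, -0.6177, -0.4575], [0.4264, -0.7803, 0.4575]], R = [[4.6904, 0.4264, -0.4264], [0.0000, 2.7961, 5.7873], [0.0000, 0.0000, 1.5250]]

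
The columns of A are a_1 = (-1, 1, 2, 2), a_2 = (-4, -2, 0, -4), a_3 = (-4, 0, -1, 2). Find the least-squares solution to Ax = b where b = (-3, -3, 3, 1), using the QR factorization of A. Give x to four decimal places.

x = (1.1808, 0.5946, -0.0401)

a_1 = (-1, 1, 2, 2); ‖a_1‖ = 3.1623, so q_1 = (-0.3162, 0.3162, 0.6325, 0.6325).
q_1·a_2 = (-0.3162)·(-4) + 0.3162·(-2) + 0.6325·0 + 0.6325·(-4) = -1.8974.
u_2 = a_2 + 1.8974·q_1 = (-4.6000, -1.4000, 1.2000, -2.8000).
‖u_2‖ = 5.6921, so q_2 = (-0.8081, -0.2460, 0.2108, -0.4919).
q_1·a_3 = (-0.3162)·(-4) + 0.3162·0 + 0.6325·(-1) + 0.6325·2 = 1.8974; q_2·a_3 = (-0.8081)·(-4) + (-0.2460)·0 + 0.2108·(-1) + (-0.4919)·2 = 2.0379.
u_3 = a_3 − 1.8974·q_1 − 2.0379·q_2 = (-1.7531, -0.0988, -2.6296, 1.8025).
‖u_3‖ = 3.6396, so q_3 = (-0.4817, -0.0271, -0.7225, 0.4952).
Qᵀb = (2.5298, 3.3028, -0.1459).
Back-substitute: x_3 = -0.1459/3.6396 = -0.0401.
x_2 = (3.3028 − 2.0379·(-0.0401))/5.6921 = 0.5946.
x_1 = (2.5298 + 1.8974·0.5946 − 1.8974·(-0.0401))/3.1623 = 1.1808.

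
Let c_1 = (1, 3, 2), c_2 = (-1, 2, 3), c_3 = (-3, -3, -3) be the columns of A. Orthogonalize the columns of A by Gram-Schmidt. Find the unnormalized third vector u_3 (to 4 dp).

u_3 = (-1.0000, 1.0000, -1.0000)

c_1 = (1, 3, 2); ‖c_1‖ = 3.7417, so q_1 = (0.2673, 0.8018, 0.5345).
q_1·c_2 = 0.2673·(-1) + 0.8018·2 + 0.5345·3 = 2.9399.
u_2 = c_2 − 2.9399·q_1 = (-1.7857, -0.3571, 1.4286).
‖u_2‖ = 2.3146, so q_2 = (-0.7715, -0.1543, 0.6172).
q_1·c_3 = 0.2673·(-3) + 0.8018·(-3) + 0.5345·(-3) = -4.8107; q_2·c_3 = (-0.7715)·(-3) + (-0.1543)·(-3) + 0.6172·(-3) = 0.9258.
u_3 = c_3 + 4.8107·q_1 − 0.9258·q_2 = (-1.0000, 1.0000, -1.0000).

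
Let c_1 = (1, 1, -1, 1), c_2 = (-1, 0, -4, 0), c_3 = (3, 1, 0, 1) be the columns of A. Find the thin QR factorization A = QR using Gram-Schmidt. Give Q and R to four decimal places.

Q = [[0.5000, -0.4557, 0.7365], [0.5000, -0.1953, -0.4603], [-0.5000, -0.8462, -0.1841], [0.5000, -0.1953, -0.4603]], R = [[2.0000, 1.5000, 2.5000], [0.0000, 3.8406, -1.7576], [0.0000, 0.0000, 1.2888]]

c_1 = (1, 1, -1, 1); ‖c_1‖ = 2.0000, so q_1 = (0.5000, 0.5000, -0.5000, 0.5000).
q_1·c_2 = 0.5000·(-1) + 0.5000·0 + (-0.5000)·(-4) + 0.5000·0 = 1.5000.
u_2 = c_2 − 1.5000·q_1 = (-1.7500, -0.7500, -3.2500, -0.7500).
‖u_2‖ = 3.8406, so q_2 = (-0.4557, -0.1953, -0.8462, -0.1953).
q_1·c_3 = 0.5000·3 + 0.5000·1 + (-0.5000)·0 + 0.5000·1 = 2.5000; q_2·c_3 = (-0.4557)·3 + (-0.1953)·1 + (-0.8462)·0 + (-0.1953)·1 = -1.7576.
u_3 = c_3 − 2.5000·q_1 + 1.7576·q_2 = (0.9492, -0.5932, -0.2373, -0.5932).
‖u_3‖ = 1.2888, so q_3 = (0.7365, -0.4603, -0.1841, -0.4603).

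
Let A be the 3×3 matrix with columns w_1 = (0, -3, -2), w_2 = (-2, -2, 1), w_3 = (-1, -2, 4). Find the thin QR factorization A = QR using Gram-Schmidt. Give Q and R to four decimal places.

Q = [[0.0000, -0.7175, 0.6965], [-0.8321, -0.3864, -0.3980], [-0.5547, 0.5795, 0.5970]], R = [[3.6056, 1.1094, -0.5547], [0.0000, 2.7873, 3.8084], [0.0000, 0.0000, 2.4876]]

w_1 = (0, -3, -2); ‖w_1‖ = 3.6056, so q_1 = (0.0000, -0.8321, -0.5547).
q_1·w_2 = 0.0000·(-2) + (-0.8321)·(-2) + (-0.5547)·1 = 1.1094.
u_2 = w_2 − 1.1094·q_1 = (-2.0000, -1.0769, 1.6154).
‖u_2‖ = 2.7873, so q_2 = (-0.7175, -0.3864, 0.5795).
q_1·w_3 = 0.0000·(-1) + (-0.8321)·(-2) + (-0.5547)·4 = -0.5547; q_2·w_3 = (-0.7175)·(-1) + (-0.3864)·(-2) + 0.5795·4 = 3.8084.
u_3 = w_3 + 0.5547·q_1 − 3.8084·q_2 = (1.7327, -0.9901, 1.4851).
‖u_3‖ = 2.4876, so q_3 = (0.6965, -0.3980, 0.5970).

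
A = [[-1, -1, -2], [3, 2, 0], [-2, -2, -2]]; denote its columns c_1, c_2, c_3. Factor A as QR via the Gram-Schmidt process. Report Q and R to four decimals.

Q = [[-0.2673, -0.3586, -0.8944], [0.8018, -0.5976, 0.0000], [-0.5345, -0.7171, 0.4472]], R = [[3.7417, 2.9399, 1.6036], [0.0000, 0.5976, 2.1514], [0.0000, 0.0000, 0.8944]]

c_1 = (-1, 3, -2); ‖c_1‖ = 3.7417, so e_1 = (-0.2673, 0.8018, -0.5345).
e_1·c_2 = (-0.2673)·(-1) + 0.8018·2 + (-0.5345)·(-2) = 2.9399.
u_2 = c_2 − 2.9399·e_1 = (-0.2143, -0.3571, -0.4286).
‖u_2‖ = 0.5976, so e_2 = (-0.3586, -0.5976, -0.7171).
e_1·c_3 = (-0.2673)·(-2) + 0.8018·0 + (-0.5345)·(-2) = 1.6036; e_2·c_3 = (-0.3586)·(-2) + (-0.5976)·0 + (-0.7171)·(-2) = 2.1514.
u_3 = c_3 − 1.6036·e_1 − 2.1514·e_2 = (-0.8000, 0.0000, 0.4000).
‖u_3‖ = 0.8944, so e_3 = (-0.8944, 0.0000, 0.4472).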